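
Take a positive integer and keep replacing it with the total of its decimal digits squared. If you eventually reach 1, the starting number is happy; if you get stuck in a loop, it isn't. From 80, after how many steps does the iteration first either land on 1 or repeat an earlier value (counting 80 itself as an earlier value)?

80 → 8² + 0² = 64 + 0 = 64
64 → 6² + 4² = 36 + 16 = 52
52 → 5² + 2² = 25 + 4 = 29
29 → 2² + 9² = 4 + 81 = 85
85 → 8² + 5² = 64 + 25 = 89
89 → 8² + 9² = 64 + 81 = 145
145 → 1² + 4² + 5² = 1 + 16 + 25 = 42
42 → 4² + 2² = 16 + 4 = 20
20 → 2² + 0² = 4 + 0 = 4
4 → 4² = 16
16 → 1² + 6² = 1 + 36 = 37
37 → 3² + 7² = 9 + 49 = 58
58 → 5² + 8² = 25 + 64 = 89  — 89 repeats.
That took 13 steps.

13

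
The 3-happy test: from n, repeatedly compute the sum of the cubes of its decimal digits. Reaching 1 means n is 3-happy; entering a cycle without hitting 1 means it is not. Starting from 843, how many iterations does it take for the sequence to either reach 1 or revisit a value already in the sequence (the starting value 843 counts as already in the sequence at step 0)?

8

843 → 603
603 → 243
243 → 99
99 → 1458
1458 → 702
702 → 351
351 → 153
153 → 153  — 153 repeats.
That took 8 steps.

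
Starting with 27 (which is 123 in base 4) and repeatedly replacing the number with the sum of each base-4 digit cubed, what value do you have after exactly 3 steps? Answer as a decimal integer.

27 = (1,2,3)_4 → 36
36 = (2,1,0)_4 → 9
9 = (2,1)_4 → 9

9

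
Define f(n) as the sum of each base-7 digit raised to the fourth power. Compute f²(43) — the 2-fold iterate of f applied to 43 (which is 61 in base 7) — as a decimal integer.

43 = (6,1)_7 → 6⁴ + 1⁴ = 1297
1297 = (3,5,3,2)_7 → 3⁴ + 5⁴ + 3⁴ + 2⁴ = 803

803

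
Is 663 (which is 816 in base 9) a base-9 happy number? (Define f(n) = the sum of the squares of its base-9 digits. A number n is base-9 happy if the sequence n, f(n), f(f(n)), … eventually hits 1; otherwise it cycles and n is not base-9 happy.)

663 = (8,1,6)_9 → 101
101 = (1,2,2)_9 → 9
9 = (1,0)_9 → 1  — reached 1.

base-9 happy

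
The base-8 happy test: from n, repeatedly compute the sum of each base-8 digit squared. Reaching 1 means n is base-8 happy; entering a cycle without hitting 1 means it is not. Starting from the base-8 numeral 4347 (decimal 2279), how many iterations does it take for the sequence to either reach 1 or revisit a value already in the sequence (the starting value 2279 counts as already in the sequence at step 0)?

7

2279 = (4,3,4,7)_8 → 4² + 3² + 4² + 7² = 90
90 = (1,3,2)_8 → 1² + 3² + 2² = 14
14 = (1,6)_8 → 1² + 6² = 37
37 = (4,5)_8 → 4² + 5² = 41
41 = (5,1)_8 → 5² + 1² = 26
26 = (3,2)_8 → 3² + 2² = 13
13 = (1,5)_8 → 1² + 5² = 26  — 26 repeats.
That took 7 steps.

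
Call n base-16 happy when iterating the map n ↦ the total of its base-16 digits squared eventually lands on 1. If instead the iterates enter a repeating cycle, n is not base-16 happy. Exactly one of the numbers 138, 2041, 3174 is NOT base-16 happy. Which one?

138: 138 → 164 → 116 → 65 → 17 → 2 → 4 → 16 → 1  — reaches 1 (base-16 happy)
2041: 2041 → 355 → 46 → 200 → 208 → 169 → 181 → 146 → 85 → 50 → 13 → 169  — repeats 169 (not base-16 happy)
3174: 3174 → 216 → 233 → 277 → 27 → 122 → 149 → 106 → 136 → 128 → 64 → 16 → 1  — reaches 1 (base-16 happy)

2041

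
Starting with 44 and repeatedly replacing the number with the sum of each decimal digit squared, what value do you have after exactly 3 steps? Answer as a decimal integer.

44 → 4² + 4² = 16 + 16 = 32
32 → 3² + 2² = 9 + 4 = 13
13 → 1² + 3² = 1 + 9 = 10

10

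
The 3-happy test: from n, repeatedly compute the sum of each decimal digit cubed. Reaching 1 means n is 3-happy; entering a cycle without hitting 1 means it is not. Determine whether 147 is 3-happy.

not 3-happy

147 → 1³ + 4³ + 7³ = 408
408 → 4³ + 0³ + 8³ = 576
576 → 5³ + 7³ + 6³ = 684
684 → 6³ + 8³ + 4³ = 792
792 → 7³ + 9³ + 2³ = 1080
1080 → 1³ + 0³ + 8³ + 0³ = 513
513 → 5³ + 1³ + 3³ = 153
153 → 1³ + 5³ + 3³ = 153  — 153 already seen; the sequence cycles without reaching 1.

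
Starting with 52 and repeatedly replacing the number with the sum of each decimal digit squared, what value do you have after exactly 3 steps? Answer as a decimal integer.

89

52 → 5² + 2² = 25 + 4 = 29
29 → 2² + 9² = 4 + 81 = 85
85 → 8² + 5² = 64 + 25 = 89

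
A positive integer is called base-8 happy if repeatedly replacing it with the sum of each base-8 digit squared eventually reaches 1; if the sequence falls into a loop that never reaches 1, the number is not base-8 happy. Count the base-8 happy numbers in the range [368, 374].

368: 368 → 61 → 74 → 6 → 36 → 32 → 16 → 4 → 16  (repeats 16)
369: 369 → 62 → 85 → 30 → 45 → 50 → 40 → 25 → 10 → 5 → 25  (repeats 25)
370: 370 → 65 → 2 → 4 → 16 → 4  (repeats 4)
371: 371 → 70 → 37 → 41 → 26 → 13 → 26  (repeats 26)
372: 372 → 77 → 27 → 18 → 8 → 1  (reaches 1)
373: 373 → 86 → 41 → 26 → 13 → 26  (repeats 26)
374: 374 → 97 → 18 → 8 → 1  (reaches 1)
base-8 happy: 372, 374

2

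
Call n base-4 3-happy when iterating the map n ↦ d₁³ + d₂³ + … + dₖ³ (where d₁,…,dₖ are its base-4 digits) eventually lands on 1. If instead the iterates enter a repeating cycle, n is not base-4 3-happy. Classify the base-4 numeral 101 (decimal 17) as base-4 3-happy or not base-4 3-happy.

not base-4 3-happy

17 = (1,0,1)_4 → 1³ + 0³ + 1³ = 1 + 0 + 1 = 2
2 = (2)_4 → 2³ = 8
8 = (2,0)_4 → 2³ + 0³ = 8 + 0 = 8  — 8 already seen; the sequence cycles without reaching 1.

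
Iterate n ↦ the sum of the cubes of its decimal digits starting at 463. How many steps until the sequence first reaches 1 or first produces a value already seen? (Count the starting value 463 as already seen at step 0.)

3

463 → 4³ + 6³ + 3³ = 64 + 216 + 27 = 307
307 → 3³ + 0³ + 7³ = 27 + 0 + 343 = 370
370 → 3³ + 7³ + 0³ = 27 + 343 + 0 = 370  — 370 repeats.
That took 3 steps.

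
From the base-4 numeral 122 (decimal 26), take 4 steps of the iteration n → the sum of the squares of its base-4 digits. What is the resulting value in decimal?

4

26 = (1,2,2)_4 → 9
9 = (2,1)_4 → 5
5 = (1,1)_4 → 2
2 = (2)_4 → 4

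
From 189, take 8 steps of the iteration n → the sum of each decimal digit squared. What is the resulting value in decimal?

189 → 1² + 8² + 9² = 1 + 64 + 81 = 146
146 → 1² + 4² + 6² = 1 + 16 + 36 = 53
53 → 5² + 3² = 25 + 9 = 34
34 → 3² + 4² = 9 + 16 = 25
25 → 2² + 5² = 4 + 25 = 29
29 → 2² + 9² = 4 + 81 = 85
85 → 8² + 5² = 64 + 25 = 89
89 → 8² + 9² = 64 + 81 = 145

145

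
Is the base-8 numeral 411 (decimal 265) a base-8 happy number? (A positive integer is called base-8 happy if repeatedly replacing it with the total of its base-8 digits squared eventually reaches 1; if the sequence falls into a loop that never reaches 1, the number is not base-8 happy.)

265 = (4,1,1)_8 → 18
18 = (2,2)_8 → 8
8 = (1,0)_8 → 1  — reached 1.

base-8 happy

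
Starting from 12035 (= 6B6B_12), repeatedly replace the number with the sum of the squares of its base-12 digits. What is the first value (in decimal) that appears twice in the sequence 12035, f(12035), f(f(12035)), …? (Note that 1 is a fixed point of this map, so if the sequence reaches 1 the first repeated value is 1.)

1

12035 = (6,11,6,11)_12 → 314
314 = (2,2,2)_12 → 12
12 = (1,0)_12 → 1  — reached the fixed point 1.
1 → 1, so 1 is the first repeated value.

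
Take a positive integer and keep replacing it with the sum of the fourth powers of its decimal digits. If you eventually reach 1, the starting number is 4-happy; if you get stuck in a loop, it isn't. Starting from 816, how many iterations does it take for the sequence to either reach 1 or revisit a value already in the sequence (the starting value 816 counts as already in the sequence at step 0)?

14

816 → 8⁴ + 1⁴ + 6⁴ = 4096 + 1 + 1296 = 5393
5393 → 5⁴ + 3⁴ + 9⁴ + 3⁴ = 625 + 81 + 6561 + 81 = 7348
7348 → 7⁴ + 3⁴ + 4⁴ + 8⁴ = 2401 + 81 + 256 + 4096 = 6834
6834 → 6⁴ + 8⁴ + 3⁴ + 4⁴ = 1296 + 4096 + 81 + 256 = 5729
5729 → 5⁴ + 7⁴ + 2⁴ + 9⁴ = 625 + 2401 + 16 + 6561 = 9603
9603 → 9⁴ + 6⁴ + 0⁴ + 3⁴ = 6561 + 1296 + 0 + 81 = 7938
7938 → 7⁴ + 9⁴ + 3⁴ + 8⁴ = 2401 + 6561 + 81 + 4096 = 13139
13139 → 1⁴ + 3⁴ + 1⁴ + 3⁴ + 9⁴ = 1 + 81 + 1 + 81 + 6561 = 6725
6725 → 6⁴ + 7⁴ + 2⁴ + 5⁴ = 1296 + 2401 + 16 + 625 = 4338
4338 → 4⁴ + 3⁴ + 3⁴ + 8⁴ = 256 + 81 + 81 + 4096 = 4514
4514 → 4⁴ + 5⁴ + 1⁴ + 4⁴ = 256 + 625 + 1 + 256 = 1138
1138 → 1⁴ + 1⁴ + 3⁴ + 8⁴ = 1 + 1 + 81 + 4096 = 4179
4179 → 4⁴ + 1⁴ + 7⁴ + 9⁴ = 256 + 1 + 2401 + 6561 = 9219
9219 → 9⁴ + 2⁴ + 1⁴ + 9⁴ = 6561 + 16 + 1 + 6561 = 13139  — 13139 repeats.
That took 14 steps.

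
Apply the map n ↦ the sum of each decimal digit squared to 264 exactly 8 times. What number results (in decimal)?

264 → 56
56 → 61
61 → 37
37 → 58
58 → 89
89 → 145
145 → 42
42 → 20

20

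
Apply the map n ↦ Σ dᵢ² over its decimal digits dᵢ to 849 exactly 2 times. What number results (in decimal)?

849 → 8² + 4² + 9² = 64 + 16 + 81 = 161
161 → 1² + 6² + 1² = 1 + 36 + 1 = 38

38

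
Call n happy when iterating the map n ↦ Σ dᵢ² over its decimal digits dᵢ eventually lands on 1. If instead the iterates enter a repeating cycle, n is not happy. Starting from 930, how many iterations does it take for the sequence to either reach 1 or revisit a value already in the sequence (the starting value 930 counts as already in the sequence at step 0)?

930 → 9² + 3² + 0² = 90
90 → 9² + 0² = 81
81 → 8² + 1² = 65
65 → 6² + 5² = 61
61 → 6² + 1² = 37
37 → 3² + 7² = 58
58 → 5² + 8² = 89
89 → 8² + 9² = 145
145 → 1² + 4² + 5² = 42
42 → 4² + 2² = 20
20 → 2² + 0² = 4
4 → 4² = 16
16 → 1² + 6² = 37  — 37 repeats.
That took 13 steps.

13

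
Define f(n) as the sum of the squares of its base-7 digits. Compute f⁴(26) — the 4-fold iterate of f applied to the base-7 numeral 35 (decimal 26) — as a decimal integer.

26 = (3,5)_7 → 3² + 5² = 9 + 25 = 34
34 = (4,6)_7 → 4² + 6² = 16 + 36 = 52
52 = (1,0,3)_7 → 1² + 0² + 3² = 1 + 0 + 9 = 10
10 = (1,3)_7 → 1² + 3² = 1 + 9 = 10

10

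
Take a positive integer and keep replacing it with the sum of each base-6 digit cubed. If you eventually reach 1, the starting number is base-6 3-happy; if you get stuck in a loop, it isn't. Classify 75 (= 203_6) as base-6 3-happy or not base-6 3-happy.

75 = (2,0,3)_6 → 2³ + 0³ + 3³ = 35
35 = (5,5)_6 → 5³ + 5³ = 250
250 = (1,0,5,4)_6 → 1³ + 0³ + 5³ + 4³ = 190
190 = (5,1,4)_6 → 5³ + 1³ + 4³ = 190  — 190 already seen; the sequence cycles without reaching 1.

not base-6 3-happy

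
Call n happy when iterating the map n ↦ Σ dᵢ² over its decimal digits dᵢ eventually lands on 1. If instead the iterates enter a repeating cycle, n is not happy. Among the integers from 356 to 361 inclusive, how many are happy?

356: 356 → 70 → 49 → 97 → 130 → 10 → 1  — happy
357: 357 → 83 → 73 → 58 → 89 → 145 → 42 → 20 → 4 → 16 → 37 → 58  — not happy
358: 358 → 98 → 145 → 42 → 20 → 4 → 16 → 37 → 58 → 89 → 145  — not happy
359: 359 → 115 → 27 → 53 → 34 → 25 → 29 → 85 → 89 → 145 → 42 → 20 → 4 → 16 → 37 → 58 → 89  — not happy
360: 360 → 45 → 41 → 17 → 50 → 25 → 29 → 85 → 89 → 145 → 42 → 20 → 4 → 16 → 37 → 58 → 89  — not happy
361: 361 → 46 → 52 → 29 → 85 → 89 → 145 → 42 → 20 → 4 → 16 → 37 → 58 → 89  — not happy
happy: 356

1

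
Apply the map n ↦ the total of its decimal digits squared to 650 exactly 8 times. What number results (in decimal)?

4

650 → 61
61 → 37
37 → 58
58 → 89
89 → 145
145 → 42
42 → 20
20 → 4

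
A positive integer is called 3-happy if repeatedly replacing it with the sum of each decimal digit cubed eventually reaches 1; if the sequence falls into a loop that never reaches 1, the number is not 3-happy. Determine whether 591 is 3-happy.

591 → 5³ + 9³ + 1³ = 855
855 → 8³ + 5³ + 5³ = 762
762 → 7³ + 6³ + 2³ = 567
567 → 5³ + 6³ + 7³ = 684
684 → 6³ + 8³ + 4³ = 792
792 → 7³ + 9³ + 2³ = 1080
1080 → 1³ + 0³ + 8³ + 0³ = 513
513 → 5³ + 1³ + 3³ = 153
153 → 1³ + 5³ + 3³ = 153  — 153 already seen; the sequence cycles without reaching 1.

not 3-happy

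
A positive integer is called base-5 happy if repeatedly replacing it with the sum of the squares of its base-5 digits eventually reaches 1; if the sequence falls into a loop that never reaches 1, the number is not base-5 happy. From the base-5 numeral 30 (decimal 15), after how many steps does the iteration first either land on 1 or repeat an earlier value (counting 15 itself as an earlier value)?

15 = (3,0)_5 → 3² + 0² = 9 + 0 = 9
9 = (1,4)_5 → 1² + 4² = 1 + 16 = 17
17 = (3,2)_5 → 3² + 2² = 9 + 4 = 13
13 = (2,3)_5 → 2² + 3² = 4 + 9 = 13  — 13 repeats.
That took 4 steps.

4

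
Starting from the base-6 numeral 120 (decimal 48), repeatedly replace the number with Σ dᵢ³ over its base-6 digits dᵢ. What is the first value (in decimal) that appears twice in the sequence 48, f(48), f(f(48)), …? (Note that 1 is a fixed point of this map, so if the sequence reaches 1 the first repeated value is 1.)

48 = (1,2,0)_6 → 1³ + 2³ + 0³ = 9
9 = (1,3)_6 → 1³ + 3³ = 28
28 = (4,4)_6 → 4³ + 4³ = 128
128 = (3,3,2)_6 → 3³ + 3³ + 2³ = 62
62 = (1,4,2)_6 → 1³ + 4³ + 2³ = 73
73 = (2,0,1)_6 → 2³ + 0³ + 1³ = 9  — 9 already appeared earlier.

9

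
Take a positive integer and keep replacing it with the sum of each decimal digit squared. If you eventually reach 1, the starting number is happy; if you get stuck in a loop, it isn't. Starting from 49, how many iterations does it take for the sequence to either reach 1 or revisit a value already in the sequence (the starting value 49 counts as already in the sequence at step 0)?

4

49 → 97
97 → 130
130 → 10
10 → 1  — reached 1.
That took 4 steps.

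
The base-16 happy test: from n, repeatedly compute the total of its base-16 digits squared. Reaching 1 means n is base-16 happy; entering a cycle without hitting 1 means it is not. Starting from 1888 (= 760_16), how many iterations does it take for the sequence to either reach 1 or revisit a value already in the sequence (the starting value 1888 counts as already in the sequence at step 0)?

1888 = (7,6,0)_16 → 7² + 6² + 0² = 49 + 36 + 0 = 85
85 = (5,5)_16 → 5² + 5² = 25 + 25 = 50
50 = (3,2)_16 → 3² + 2² = 9 + 4 = 13
13 = (13)_16 → 13² = 169
169 = (10,9)_16 → 10² + 9² = 100 + 81 = 181
181 = (11,5)_16 → 11² + 5² = 121 + 25 = 146
146 = (9,2)_16 → 9² + 2² = 81 + 4 = 85  — 85 repeats.
That took 7 steps.

7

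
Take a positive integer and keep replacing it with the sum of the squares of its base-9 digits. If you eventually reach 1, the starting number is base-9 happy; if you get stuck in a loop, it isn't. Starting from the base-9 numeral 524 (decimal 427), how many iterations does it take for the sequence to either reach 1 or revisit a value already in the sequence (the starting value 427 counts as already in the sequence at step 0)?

427 = (5,2,4)_9 → 5² + 2² + 4² = 45
45 = (5,0)_9 → 5² + 0² = 25
25 = (2,7)_9 → 2² + 7² = 53
53 = (5,8)_9 → 5² + 8² = 89
89 = (1,0,8)_9 → 1² + 0² + 8² = 65
65 = (7,2)_9 → 7² + 2² = 53  — 53 repeats.
That took 6 steps.

6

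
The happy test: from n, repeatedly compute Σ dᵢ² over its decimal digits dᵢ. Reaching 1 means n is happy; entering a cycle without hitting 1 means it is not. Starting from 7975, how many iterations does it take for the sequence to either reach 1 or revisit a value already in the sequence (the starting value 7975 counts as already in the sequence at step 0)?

7975 → 204
204 → 20
20 → 4
4 → 16
16 → 37
37 → 58
58 → 89
89 → 145
145 → 42
42 → 20  — 20 repeats.
That took 10 steps.

10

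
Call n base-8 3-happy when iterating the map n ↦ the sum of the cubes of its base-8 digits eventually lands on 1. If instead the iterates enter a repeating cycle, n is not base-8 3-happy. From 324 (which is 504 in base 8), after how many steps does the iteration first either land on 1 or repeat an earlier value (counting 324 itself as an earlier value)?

324 = (5,0,4)_8 → 5³ + 0³ + 4³ = 189
189 = (2,7,5)_8 → 2³ + 7³ + 5³ = 476
476 = (7,3,4)_8 → 7³ + 3³ + 4³ = 434
434 = (6,6,2)_8 → 6³ + 6³ + 2³ = 440
440 = (6,7,0)_8 → 6³ + 7³ + 0³ = 559
559 = (1,0,5,7)_8 → 1³ + 0³ + 5³ + 7³ = 469
469 = (7,2,5)_8 → 7³ + 2³ + 5³ = 476  — 476 repeats.
That took 7 steps.

7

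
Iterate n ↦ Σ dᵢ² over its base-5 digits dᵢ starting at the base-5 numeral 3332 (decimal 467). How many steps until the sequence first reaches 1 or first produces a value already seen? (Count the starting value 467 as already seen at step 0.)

6

467 = (3,3,3,2)_5 → 31
31 = (1,1,1)_5 → 3
3 = (3)_5 → 9
9 = (1,4)_5 → 17
17 = (3,2)_5 → 13
13 = (2,3)_5 → 13  — 13 repeats.
That took 6 steps.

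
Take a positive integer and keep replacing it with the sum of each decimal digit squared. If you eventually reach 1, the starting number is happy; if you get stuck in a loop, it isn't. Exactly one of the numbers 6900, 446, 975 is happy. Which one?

446

6900: 6900 → 117 → 51 → 26 → 40 → 16 → 37 → 58 → 89 → 145 → 42 → 20 → 4 → 16  — repeats 16 (not happy)
446: 446 → 68 → 100 → 1  — reaches 1 (happy)
975: 975 → 155 → 51 → 26 → 40 → 16 → 37 → 58 → 89 → 145 → 42 → 20 → 4 → 16  — repeats 16 (not happy)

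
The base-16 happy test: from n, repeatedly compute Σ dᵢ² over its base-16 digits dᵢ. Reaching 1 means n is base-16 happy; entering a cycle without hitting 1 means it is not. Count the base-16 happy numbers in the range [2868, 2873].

2

2868: 2868 → 146 → 85 → 50 → 13 → 169 → 181 → 146  (repeats 146)
2869: 2869 → 155 → 202 → 244 → 241 → 226 → 200 → 208 → 169 → 181 → 146 → 85 → 50 → 13 → 169  (repeats 169)
2870: 2870 → 166 → 136 → 128 → 64 → 16 → 1  (reaches 1)
2871: 2871 → 179 → 130 → 68 → 32 → 4 → 16 → 1  (reaches 1)
2872: 2872 → 194 → 148 → 97 → 37 → 29 → 170 → 200 → 208 → 169 → 181 → 146 → 85 → 50 → 13 → 169  (repeats 169)
2873: 2873 → 211 → 178 → 125 → 218 → 269 → 170 → 200 → 208 → 169 → 181 → 146 → 85 → 50 → 13 → 169  (repeats 169)
base-16 happy: 2870, 2871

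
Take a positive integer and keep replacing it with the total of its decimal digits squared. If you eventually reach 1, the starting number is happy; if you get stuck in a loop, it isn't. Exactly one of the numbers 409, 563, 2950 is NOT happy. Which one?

2950

409: 409 → 97 → 130 → 10 → 1  — reaches 1 (happy)
563: 563 → 70 → 49 → 97 → 130 → 10 → 1  — reaches 1 (happy)
2950: 2950 → 110 → 2 → 4 → 16 → 37 → 58 → 89 → 145 → 42 → 20 → 4  — repeats 4 (not happy)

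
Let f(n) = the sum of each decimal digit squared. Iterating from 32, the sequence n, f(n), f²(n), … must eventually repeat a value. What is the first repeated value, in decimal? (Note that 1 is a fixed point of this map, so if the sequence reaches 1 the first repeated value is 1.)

1

32 → 3² + 2² = 9 + 4 = 13
13 → 1² + 3² = 1 + 9 = 10
10 → 1² + 0² = 1 + 0 = 1  — reached the fixed point 1.
1 → 1, so 1 is the first repeated value.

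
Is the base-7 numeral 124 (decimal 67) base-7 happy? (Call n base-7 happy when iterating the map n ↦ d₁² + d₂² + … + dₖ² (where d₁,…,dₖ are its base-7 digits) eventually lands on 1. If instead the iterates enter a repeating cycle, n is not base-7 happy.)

not base-7 happy

67 = (1,2,4)_7 → 1² + 2² + 4² = 1 + 4 + 16 = 21
21 = (3,0)_7 → 3² + 0² = 9 + 0 = 9
9 = (1,2)_7 → 1² + 2² = 1 + 4 = 5
5 = (5)_7 → 5² = 25
25 = (3,4)_7 → 3² + 4² = 9 + 16 = 25  — 25 already seen; the sequence cycles without reaching 1.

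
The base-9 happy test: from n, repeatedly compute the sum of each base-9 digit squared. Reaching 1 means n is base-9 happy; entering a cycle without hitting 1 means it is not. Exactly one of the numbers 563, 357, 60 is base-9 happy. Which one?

563

563: 563 → 125 → 81 → 1  — reaches 1 (base-9 happy)
357: 357 → 61 → 85 → 17 → 65 → 53 → 89 → 65  — repeats 65 (not base-9 happy)
60: 60 → 72 → 64 → 50 → 50  — repeats 50 (not base-9 happy)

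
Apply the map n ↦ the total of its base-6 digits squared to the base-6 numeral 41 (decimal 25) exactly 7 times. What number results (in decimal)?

25 = (4,1)_6 → 4² + 1² = 16 + 1 = 17
17 = (2,5)_6 → 2² + 5² = 4 + 25 = 29
29 = (4,5)_6 → 4² + 5² = 16 + 25 = 41
41 = (1,0,5)_6 → 1² + 0² + 5² = 1 + 0 + 25 = 26
26 = (4,2)_6 → 4² + 2² = 16 + 4 = 20
20 = (3,2)_6 → 3² + 2² = 9 + 4 = 13
13 = (2,1)_6 → 2² + 1² = 4 + 1 = 5

5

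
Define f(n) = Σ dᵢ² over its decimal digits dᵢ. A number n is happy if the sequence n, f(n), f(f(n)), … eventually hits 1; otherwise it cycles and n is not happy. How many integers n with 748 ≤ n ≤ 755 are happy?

748: 748 → 129 → 86 → 100 → 1  — happy
749: 749 → 146 → 53 → 34 → 25 → 29 → 85 → 89 → 145 → 42 → 20 → 4 → 16 → 37 → 58 → 89  — not happy
750: 750 → 74 → 65 → 61 → 37 → 58 → 89 → 145 → 42 → 20 → 4 → 16 → 37  — not happy
751: 751 → 75 → 74 → 65 → 61 → 37 → 58 → 89 → 145 → 42 → 20 → 4 → 16 → 37  — not happy
752: 752 → 78 → 113 → 11 → 2 → 4 → 16 → 37 → 58 → 89 → 145 → 42 → 20 → 4  — not happy
753: 753 → 83 → 73 → 58 → 89 → 145 → 42 → 20 → 4 → 16 → 37 → 58  — not happy
754: 754 → 90 → 81 → 65 → 61 → 37 → 58 → 89 → 145 → 42 → 20 → 4 → 16 → 37  — not happy
755: 755 → 99 → 162 → 41 → 17 → 50 → 25 → 29 → 85 → 89 → 145 → 42 → 20 → 4 → 16 → 37 → 58 → 89  — not happy
happy: 748

1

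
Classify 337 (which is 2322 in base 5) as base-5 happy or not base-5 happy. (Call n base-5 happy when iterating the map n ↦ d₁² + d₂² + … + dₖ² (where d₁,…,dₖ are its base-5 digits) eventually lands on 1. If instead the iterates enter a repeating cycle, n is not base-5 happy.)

not base-5 happy

337 = (2,3,2,2)_5 → 2² + 3² + 2² + 2² = 21
21 = (4,1)_5 → 4² + 1² = 17
17 = (3,2)_5 → 3² + 2² = 13
13 = (2,3)_5 → 2² + 3² = 13  — 13 already seen; the sequence cycles without reaching 1.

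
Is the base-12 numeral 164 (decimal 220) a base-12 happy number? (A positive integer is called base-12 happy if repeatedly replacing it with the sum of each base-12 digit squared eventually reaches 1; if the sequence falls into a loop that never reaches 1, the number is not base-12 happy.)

220 = (1,6,4)_12 → 1² + 6² + 4² = 53
53 = (4,5)_12 → 4² + 5² = 41
41 = (3,5)_12 → 3² + 5² = 34
34 = (2,10)_12 → 2² + 10² = 104
104 = (8,8)_12 → 8² + 8² = 128
128 = (10,8)_12 → 10² + 8² = 164
164 = (1,1,8)_12 → 1² + 1² + 8² = 66
66 = (5,6)_12 → 5² + 6² = 61
61 = (5,1)_12 → 5² + 1² = 26
26 = (2,2)_12 → 2² + 2² = 8
8 = (8)_12 → 8² = 64
64 = (5,4)_12 → 5² + 4² = 41  — 41 already seen; the sequence cycles without reaching 1.

not base-12 happy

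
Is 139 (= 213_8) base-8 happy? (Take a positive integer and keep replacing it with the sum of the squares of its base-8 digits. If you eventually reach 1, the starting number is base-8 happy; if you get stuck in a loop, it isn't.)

not base-8 happy

139 = (2,1,3)_8 → 14
14 = (1,6)_8 → 37
37 = (4,5)_8 → 41
41 = (5,1)_8 → 26
26 = (3,2)_8 → 13
13 = (1,5)_8 → 26  — 26 already seen; the sequence cycles without reaching 1.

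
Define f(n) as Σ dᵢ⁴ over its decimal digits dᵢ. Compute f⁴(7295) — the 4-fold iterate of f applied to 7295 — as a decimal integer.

7295 → 7⁴ + 2⁴ + 9⁴ + 5⁴ = 9603
9603 → 9⁴ + 6⁴ + 0⁴ + 3⁴ = 7938
7938 → 7⁴ + 9⁴ + 3⁴ + 8⁴ = 13139
13139 → 1⁴ + 3⁴ + 1⁴ + 3⁴ + 9⁴ = 6725

6725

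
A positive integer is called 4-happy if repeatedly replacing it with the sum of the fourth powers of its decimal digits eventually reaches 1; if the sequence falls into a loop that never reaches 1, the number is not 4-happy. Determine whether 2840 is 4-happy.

2840 → 4368
4368 → 5729
5729 → 9603
9603 → 7938
7938 → 13139
13139 → 6725
6725 → 4338
4338 → 4514
4514 → 1138
1138 → 4179
4179 → 9219
9219 → 13139  — 13139 already seen; the sequence cycles without reaching 1.

not 4-happy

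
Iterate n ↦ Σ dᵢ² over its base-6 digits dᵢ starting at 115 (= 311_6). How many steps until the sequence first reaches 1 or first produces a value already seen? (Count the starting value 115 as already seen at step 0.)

10

115 = (3,1,1)_6 → 3² + 1² + 1² = 9 + 1 + 1 = 11
11 = (1,5)_6 → 1² + 5² = 1 + 25 = 26
26 = (4,2)_6 → 4² + 2² = 16 + 4 = 20
20 = (3,2)_6 → 3² + 2² = 9 + 4 = 13
13 = (2,1)_6 → 2² + 1² = 4 + 1 = 5
5 = (5)_6 → 5² = 25
25 = (4,1)_6 → 4² + 1² = 16 + 1 = 17
17 = (2,5)_6 → 2² + 5² = 4 + 25 = 29
29 = (4,5)_6 → 4² + 5² = 16 + 25 = 41
41 = (1,0,5)_6 → 1² + 0² + 5² = 1 + 0 + 25 = 26  — 26 repeats.
That took 10 steps.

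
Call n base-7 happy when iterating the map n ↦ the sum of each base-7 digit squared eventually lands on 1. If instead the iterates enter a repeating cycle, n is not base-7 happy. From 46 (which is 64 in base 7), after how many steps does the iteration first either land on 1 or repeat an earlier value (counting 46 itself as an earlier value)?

46 = (6,4)_7 → 6² + 4² = 36 + 16 = 52
52 = (1,0,3)_7 → 1² + 0² + 3² = 1 + 0 + 9 = 10
10 = (1,3)_7 → 1² + 3² = 1 + 9 = 10  — 10 repeats.
That took 3 steps.

3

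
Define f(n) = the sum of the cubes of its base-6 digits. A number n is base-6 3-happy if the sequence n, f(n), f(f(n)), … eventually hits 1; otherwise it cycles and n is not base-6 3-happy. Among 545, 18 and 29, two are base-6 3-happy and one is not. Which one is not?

545: 545 → 160 → 136 → 155 → 190 → 190  — repeats 190 (not base-6 3-happy)
18: 18 → 27 → 91 → 36 → 1  — reaches 1 (base-6 3-happy)
29: 29 → 189 → 153 → 92 → 43 → 3 → 27 → 91 → 36 → 1  — reaches 1 (base-6 3-happy)

545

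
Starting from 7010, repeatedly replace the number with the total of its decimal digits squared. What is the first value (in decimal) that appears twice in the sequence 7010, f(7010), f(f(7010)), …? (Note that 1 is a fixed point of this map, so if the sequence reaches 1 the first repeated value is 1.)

89

7010 → 7² + 0² + 1² + 0² = 50
50 → 5² + 0² = 25
25 → 2² + 5² = 29
29 → 2² + 9² = 85
85 → 8² + 5² = 89
89 → 8² + 9² = 145
145 → 1² + 4² + 5² = 42
42 → 4² + 2² = 20
20 → 2² + 0² = 4
4 → 4² = 16
16 → 1² + 6² = 37
37 → 3² + 7² = 58
58 → 5² + 8² = 89  — 89 already appeared earlier.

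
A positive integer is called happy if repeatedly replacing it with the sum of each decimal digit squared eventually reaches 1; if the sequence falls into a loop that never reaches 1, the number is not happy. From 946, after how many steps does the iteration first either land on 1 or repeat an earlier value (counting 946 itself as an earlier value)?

946 → 9² + 4² + 6² = 81 + 16 + 36 = 133
133 → 1² + 3² + 3² = 1 + 9 + 9 = 19
19 → 1² + 9² = 1 + 81 = 82
82 → 8² + 2² = 64 + 4 = 68
68 → 6² + 8² = 36 + 64 = 100
100 → 1² + 0² + 0² = 1 + 0 + 0 = 1  — reached 1.
That took 6 steps.

6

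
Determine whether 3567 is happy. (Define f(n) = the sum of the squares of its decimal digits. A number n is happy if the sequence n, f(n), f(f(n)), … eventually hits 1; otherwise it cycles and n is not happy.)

3567 → 119
119 → 83
83 → 73
73 → 58
58 → 89
89 → 145
145 → 42
42 → 20
20 → 4
4 → 16
16 → 37
37 → 58  — 58 already seen; the sequence cycles without reaching 1.

not happy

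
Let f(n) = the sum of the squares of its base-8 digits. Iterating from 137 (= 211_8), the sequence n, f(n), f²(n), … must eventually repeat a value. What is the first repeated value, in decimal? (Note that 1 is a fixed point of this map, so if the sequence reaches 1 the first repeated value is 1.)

137 = (2,1,1)_8 → 6
6 = (6)_8 → 36
36 = (4,4)_8 → 32
32 = (4,0)_8 → 16
16 = (2,0)_8 → 4
4 = (4)_8 → 16  — 16 already appeared earlier.

16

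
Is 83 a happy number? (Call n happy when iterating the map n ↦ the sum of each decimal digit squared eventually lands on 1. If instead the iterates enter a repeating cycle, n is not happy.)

83 → 8² + 3² = 64 + 9 = 73
73 → 7² + 3² = 49 + 9 = 58
58 → 5² + 8² = 25 + 64 = 89
89 → 8² + 9² = 64 + 81 = 145
145 → 1² + 4² + 5² = 1 + 16 + 25 = 42
42 → 4² + 2² = 16 + 4 = 20
20 → 2² + 0² = 4 + 0 = 4
4 → 4² = 16
16 → 1² + 6² = 1 + 36 = 37
37 → 3² + 7² = 9 + 49 = 58  — 58 already seen; the sequence cycles without reaching 1.

not happy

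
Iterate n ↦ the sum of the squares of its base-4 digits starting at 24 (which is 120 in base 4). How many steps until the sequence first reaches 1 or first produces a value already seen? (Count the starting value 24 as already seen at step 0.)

24 = (1,2,0)_4 → 1² + 2² + 0² = 5
5 = (1,1)_4 → 1² + 1² = 2
2 = (2)_4 → 2² = 4
4 = (1,0)_4 → 1² + 0² = 1  — reached 1.
That took 4 steps.

4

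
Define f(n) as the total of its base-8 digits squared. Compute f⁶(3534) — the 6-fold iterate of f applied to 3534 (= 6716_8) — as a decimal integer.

3534 = (6,7,1,6)_8 → 6² + 7² + 1² + 6² = 122
122 = (1,7,2)_8 → 1² + 7² + 2² = 54
54 = (6,6)_8 → 6² + 6² = 72
72 = (1,1,0)_8 → 1² + 1² + 0² = 2
2 = (2)_8 → 2² = 4
4 = (4)_8 → 4² = 16

16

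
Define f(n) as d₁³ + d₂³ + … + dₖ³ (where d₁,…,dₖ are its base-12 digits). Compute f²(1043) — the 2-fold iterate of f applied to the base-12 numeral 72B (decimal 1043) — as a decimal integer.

1043 = (7,2,11)_12 → 1682
1682 = (11,8,2)_12 → 1851

1851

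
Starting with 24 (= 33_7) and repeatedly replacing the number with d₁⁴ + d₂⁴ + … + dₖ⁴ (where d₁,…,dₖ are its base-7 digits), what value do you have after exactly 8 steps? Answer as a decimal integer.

418

24 = (3,3)_7 → 3⁴ + 3⁴ = 81 + 81 = 162
162 = (3,2,1)_7 → 3⁴ + 2⁴ + 1⁴ = 81 + 16 + 1 = 98
98 = (2,0,0)_7 → 2⁴ + 0⁴ + 0⁴ = 16 + 0 + 0 = 16
16 = (2,2)_7 → 2⁴ + 2⁴ = 16 + 16 = 32
32 = (4,4)_7 → 4⁴ + 4⁴ = 256 + 256 = 512
512 = (1,3,3,1)_7 → 1⁴ + 3⁴ + 3⁴ + 1⁴ = 1 + 81 + 81 + 1 = 164
164 = (3,2,3)_7 → 3⁴ + 2⁴ + 3⁴ = 81 + 16 + 81 = 178
178 = (3,4,3)_7 → 3⁴ + 4⁴ + 3⁴ = 81 + 256 + 81 = 418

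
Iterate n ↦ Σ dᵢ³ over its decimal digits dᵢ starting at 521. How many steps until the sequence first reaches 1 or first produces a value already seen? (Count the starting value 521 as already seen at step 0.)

521 → 5³ + 2³ + 1³ = 125 + 8 + 1 = 134
134 → 1³ + 3³ + 4³ = 1 + 27 + 64 = 92
92 → 9³ + 2³ = 729 + 8 = 737
737 → 7³ + 3³ + 7³ = 343 + 27 + 343 = 713
713 → 7³ + 1³ + 3³ = 343 + 1 + 27 = 371
371 → 3³ + 7³ + 1³ = 27 + 343 + 1 = 371  — 371 repeats.
That took 6 steps.

6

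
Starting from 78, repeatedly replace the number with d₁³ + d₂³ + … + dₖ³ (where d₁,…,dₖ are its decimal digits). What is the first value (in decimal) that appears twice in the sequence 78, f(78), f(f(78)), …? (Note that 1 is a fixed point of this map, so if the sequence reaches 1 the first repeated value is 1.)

153

78 → 7³ + 8³ = 343 + 512 = 855
855 → 8³ + 5³ + 5³ = 512 + 125 + 125 = 762
762 → 7³ + 6³ + 2³ = 343 + 216 + 8 = 567
567 → 5³ + 6³ + 7³ = 125 + 216 + 343 = 684
684 → 6³ + 8³ + 4³ = 216 + 512 + 64 = 792
792 → 7³ + 9³ + 2³ = 343 + 729 + 8 = 1080
1080 → 1³ + 0³ + 8³ + 0³ = 1 + 0 + 512 + 0 = 513
513 → 5³ + 1³ + 3³ = 125 + 1 + 27 = 153
153 → 1³ + 5³ + 3³ = 1 + 125 + 27 = 153  — 153 already appeared earlier.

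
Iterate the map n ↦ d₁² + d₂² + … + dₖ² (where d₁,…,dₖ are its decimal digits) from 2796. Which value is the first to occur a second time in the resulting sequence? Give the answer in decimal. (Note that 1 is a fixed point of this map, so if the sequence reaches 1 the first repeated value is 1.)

89

2796 → 2² + 7² + 9² + 6² = 170
170 → 1² + 7² + 0² = 50
50 → 5² + 0² = 25
25 → 2² + 5² = 29
29 → 2² + 9² = 85
85 → 8² + 5² = 89
89 → 8² + 9² = 145
145 → 1² + 4² + 5² = 42
42 → 4² + 2² = 20
20 → 2² + 0² = 4
4 → 4² = 16
16 → 1² + 6² = 37
37 → 3² + 7² = 58
58 → 5² + 8² = 89  — 89 already appeared earlier.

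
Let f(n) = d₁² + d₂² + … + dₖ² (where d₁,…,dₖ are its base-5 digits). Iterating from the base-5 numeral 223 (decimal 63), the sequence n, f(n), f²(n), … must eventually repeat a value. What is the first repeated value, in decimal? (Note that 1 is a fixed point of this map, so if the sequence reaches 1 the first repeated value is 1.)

63 = (2,2,3)_5 → 2² + 2² + 3² = 17
17 = (3,2)_5 → 3² + 2² = 13
13 = (2,3)_5 → 2² + 3² = 13  — 13 already appeared earlier.

13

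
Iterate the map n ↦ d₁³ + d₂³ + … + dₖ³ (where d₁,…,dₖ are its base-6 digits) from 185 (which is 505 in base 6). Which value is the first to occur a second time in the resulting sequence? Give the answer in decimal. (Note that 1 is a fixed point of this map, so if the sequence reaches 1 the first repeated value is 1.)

185 = (5,0,5)_6 → 5³ + 0³ + 5³ = 125 + 0 + 125 = 250
250 = (1,0,5,4)_6 → 1³ + 0³ + 5³ + 4³ = 1 + 0 + 125 + 64 = 190
190 = (5,1,4)_6 → 5³ + 1³ + 4³ = 125 + 1 + 64 = 190  — 190 already appeared earlier.

190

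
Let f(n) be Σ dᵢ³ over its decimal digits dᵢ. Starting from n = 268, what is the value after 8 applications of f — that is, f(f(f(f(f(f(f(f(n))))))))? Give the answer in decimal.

268 → 736
736 → 586
586 → 853
853 → 664
664 → 496
496 → 1009
1009 → 730
730 → 370

370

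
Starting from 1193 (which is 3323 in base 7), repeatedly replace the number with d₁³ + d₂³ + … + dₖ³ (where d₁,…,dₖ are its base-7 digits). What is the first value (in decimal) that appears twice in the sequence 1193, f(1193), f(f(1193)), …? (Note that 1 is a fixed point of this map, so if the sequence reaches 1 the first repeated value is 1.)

251

1193 = (3,3,2,3)_7 → 3³ + 3³ + 2³ + 3³ = 89
89 = (1,5,5)_7 → 1³ + 5³ + 5³ = 251
251 = (5,0,6)_7 → 5³ + 0³ + 6³ = 341
341 = (6,6,5)_7 → 6³ + 6³ + 5³ = 557
557 = (1,4,2,4)_7 → 1³ + 4³ + 2³ + 4³ = 137
137 = (2,5,4)_7 → 2³ + 5³ + 4³ = 197
197 = (4,0,1)_7 → 4³ + 0³ + 1³ = 65
65 = (1,2,2)_7 → 1³ + 2³ + 2³ = 17
17 = (2,3)_7 → 2³ + 3³ = 35
35 = (5,0)_7 → 5³ + 0³ = 125
125 = (2,3,6)_7 → 2³ + 3³ + 6³ = 251  — 251 already appeared earlier.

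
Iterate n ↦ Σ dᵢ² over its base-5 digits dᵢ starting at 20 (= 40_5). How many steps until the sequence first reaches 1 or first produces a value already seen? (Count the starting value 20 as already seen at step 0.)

4

20 = (4,0)_5 → 4² + 0² = 16 + 0 = 16
16 = (3,1)_5 → 3² + 1² = 9 + 1 = 10
10 = (2,0)_5 → 2² + 0² = 4 + 0 = 4
4 = (4)_5 → 4² = 16  — 16 repeats.
That took 4 steps.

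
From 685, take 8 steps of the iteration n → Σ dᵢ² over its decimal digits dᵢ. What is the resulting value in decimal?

58

685 → 125
125 → 30
30 → 9
9 → 81
81 → 65
65 → 61
61 → 37
37 → 58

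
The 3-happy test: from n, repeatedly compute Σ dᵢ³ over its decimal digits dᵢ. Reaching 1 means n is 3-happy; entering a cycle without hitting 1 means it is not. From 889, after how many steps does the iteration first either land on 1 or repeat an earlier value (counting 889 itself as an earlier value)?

6

889 → 8³ + 8³ + 9³ = 512 + 512 + 729 = 1753
1753 → 1³ + 7³ + 5³ + 3³ = 1 + 343 + 125 + 27 = 496
496 → 4³ + 9³ + 6³ = 64 + 729 + 216 = 1009
1009 → 1³ + 0³ + 0³ + 9³ = 1 + 0 + 0 + 729 = 730
730 → 7³ + 3³ + 0³ = 343 + 27 + 0 = 370
370 → 3³ + 7³ + 0³ = 27 + 343 + 0 = 370  — 370 repeats.
That took 6 steps.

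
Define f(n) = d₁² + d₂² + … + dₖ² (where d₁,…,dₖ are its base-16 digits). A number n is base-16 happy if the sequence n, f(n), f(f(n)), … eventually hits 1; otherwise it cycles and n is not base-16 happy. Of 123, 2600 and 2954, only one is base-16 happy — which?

2600

123: 123 → 170 → 200 → 208 → 169 → 181 → 146 → 85 → 50 → 13 → 169  — repeats 169 (not base-16 happy)
2600: 2600 → 168 → 164 → 116 → 65 → 17 → 2 → 4 → 16 → 1  — reaches 1 (base-16 happy)
2954: 2954 → 285 → 171 → 221 → 338 → 30 → 197 → 169 → 181 → 146 → 85 → 50 → 13 → 169  — repeats 169 (not base-16 happy)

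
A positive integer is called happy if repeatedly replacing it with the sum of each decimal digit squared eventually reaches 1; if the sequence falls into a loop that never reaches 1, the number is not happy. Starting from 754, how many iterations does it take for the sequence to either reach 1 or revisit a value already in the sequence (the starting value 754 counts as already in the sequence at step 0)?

13

754 → 7² + 5² + 4² = 90
90 → 9² + 0² = 81
81 → 8² + 1² = 65
65 → 6² + 5² = 61
61 → 6² + 1² = 37
37 → 3² + 7² = 58
58 → 5² + 8² = 89
89 → 8² + 9² = 145
145 → 1² + 4² + 5² = 42
42 → 4² + 2² = 20
20 → 2² + 0² = 4
4 → 4² = 16
16 → 1² + 6² = 37  — 37 repeats.
That took 13 steps.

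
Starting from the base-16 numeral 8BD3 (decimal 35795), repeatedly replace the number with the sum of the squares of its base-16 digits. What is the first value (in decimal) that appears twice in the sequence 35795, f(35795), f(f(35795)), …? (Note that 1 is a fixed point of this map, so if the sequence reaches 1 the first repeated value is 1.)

1

35795 = (8,11,13,3)_16 → 8² + 11² + 13² + 3² = 363
363 = (1,6,11)_16 → 1² + 6² + 11² = 158
158 = (9,14)_16 → 9² + 14² = 277
277 = (1,1,5)_16 → 1² + 1² + 5² = 27
27 = (1,11)_16 → 1² + 11² = 122
122 = (7,10)_16 → 7² + 10² = 149
149 = (9,5)_16 → 9² + 5² = 106
106 = (6,10)_16 → 6² + 10² = 136
136 = (8,8)_16 → 8² + 8² = 128
128 = (8,0)_16 → 8² + 0² = 64
64 = (4,0)_16 → 4² + 0² = 16
16 = (1,0)_16 → 1² + 0² = 1  — reached the fixed point 1.
1 → 1, so 1 is the first repeated value.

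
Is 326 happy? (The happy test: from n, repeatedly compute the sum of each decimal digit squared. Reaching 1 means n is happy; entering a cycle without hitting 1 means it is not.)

happy

326 → 3² + 2² + 6² = 49
49 → 4² + 9² = 97
97 → 9² + 7² = 130
130 → 1² + 3² + 0² = 10
10 → 1² + 0² = 1  — reached 1.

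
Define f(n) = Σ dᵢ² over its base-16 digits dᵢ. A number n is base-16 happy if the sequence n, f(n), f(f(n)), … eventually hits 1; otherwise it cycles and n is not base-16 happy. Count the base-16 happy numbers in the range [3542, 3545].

2

3542: 3542 → 374 → 86 → 61 → 178 → 125 → 218 → 269 → 170 → 200 → 208 → 169 → 181 → 146 → 85 → 50 → 13 → 169  — not base-16 happy
3543: 3543 → 387 → 74 → 116 → 65 → 17 → 2 → 4 → 16 → 1  — base-16 happy
3544: 3544 → 402 → 86 → 61 → 178 → 125 → 218 → 269 → 170 → 200 → 208 → 169 → 181 → 146 → 85 → 50 → 13 → 169  — not base-16 happy
3545: 3545 → 419 → 110 → 232 → 260 → 17 → 2 → 4 → 16 → 1  — base-16 happy
base-16 happy: 3543, 3545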